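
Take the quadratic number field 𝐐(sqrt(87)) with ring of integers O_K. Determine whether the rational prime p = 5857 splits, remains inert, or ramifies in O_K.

5857 splits in O_K

87 mod 4 = 3, hence disc K = 4·87 = 348 and O_K = ℤ[√87].
disc(K) = 348 is not divisible by 5857; 5857 is unramified.
Legendre symbol by Euler's criterion: (87/5857) ≡ 87^2928 ≡ 1 (mod 5857), i.e. (87/5857) = 1.
(87/5857) = 1, so 5857 splits.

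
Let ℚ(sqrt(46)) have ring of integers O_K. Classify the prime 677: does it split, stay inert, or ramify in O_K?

split

Since 46 ≢ 1 mod 4, the ring of integers is ℤ[√46] with discriminant 4·46 = 184.
677 ∤ 184, so 677 is unramified.
Compute (46/677) via Euler: 46^((677-1)/2) mod 677 = 1, so (46/677) = 1.
Legendre symbol 1 ⇒ 677 is split.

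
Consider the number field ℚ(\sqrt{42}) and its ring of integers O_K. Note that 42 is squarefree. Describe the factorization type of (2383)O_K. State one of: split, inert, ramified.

p is inert

Since 42 ≢ 1 mod 4, the ring of integers is ℤ[√42] with discriminant 4·42 = 168.
disc(K) = 168 is not divisible by 2383; 2383 is unramified.
(42/2383) = 42^1191 mod 2383 = 2382, giving Legendre symbol -1.
Legendre symbol -1 ⇒ 2383 is inert.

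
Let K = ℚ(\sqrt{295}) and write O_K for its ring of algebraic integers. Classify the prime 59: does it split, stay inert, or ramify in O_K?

d = 295 ≡ 3 (mod 4), so O_K = ℤ[√295] and disc(K) = 4d = 1180.
Ramification test: 59 | 1180. The prime 59 ramifies in K.

p ramifies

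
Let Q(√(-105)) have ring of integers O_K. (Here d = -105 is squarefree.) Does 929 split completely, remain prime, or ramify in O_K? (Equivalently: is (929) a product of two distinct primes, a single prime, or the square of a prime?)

split

-105 mod 4 = 3, hence disc K = 4·(-105) = -420 and O_K = ℤ[√-105].
disc(K) = -420 is not divisible by 929; 929 is unramified.
Legendre symbol by Euler's criterion: (-105/929) ≡ (-105)^464 ≡ 1 (mod 929), i.e. (-105/929) = 1.
d is a quadratic residue mod p, hence 929 splits in O_K.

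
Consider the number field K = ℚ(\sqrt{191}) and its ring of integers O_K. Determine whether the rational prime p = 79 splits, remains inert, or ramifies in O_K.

191 mod 4 = 3, hence disc K = 4·191 = 764 and O_K = ℤ[√191].
disc(K) = 764 is not divisible by 79; 79 is unramified.
(191/79) = 33^39 mod 79 = 78, giving Legendre symbol -1.
Legendre symbol -1 ⇒ 79 is inert.

79 remains inert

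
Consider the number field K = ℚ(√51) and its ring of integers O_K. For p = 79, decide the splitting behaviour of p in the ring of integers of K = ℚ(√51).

splits completely

Since 51 ≢ 1 mod 4, the ring of integers is ℤ[√51] with discriminant 4·51 = 204.
Since gcd(79, 204) = 1 the prime 79 does not ramify.
Legendre symbol by Euler's criterion: (51/79) ≡ 51^39 ≡ 1 (mod 79), i.e. (51/79) = 1.
d is a quadratic residue mod p, hence 79 splits in O_K.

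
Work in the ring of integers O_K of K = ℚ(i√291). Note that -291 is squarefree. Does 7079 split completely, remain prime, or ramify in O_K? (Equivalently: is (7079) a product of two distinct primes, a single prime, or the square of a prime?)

inert — (7079) stays prime in O_K

Since -291 ≡ 1 mod 4, the ring of integers is ℤ[(1+√-291)/2] with discriminant -291.
Since gcd(7079, -291) = 1 the prime 7079 does not ramify.
Euler's criterion: (-291)^3539 mod 7079 = 7078. Thus (-291|7079) = -1.
(-291/7079) = -1, so 7079 is inert.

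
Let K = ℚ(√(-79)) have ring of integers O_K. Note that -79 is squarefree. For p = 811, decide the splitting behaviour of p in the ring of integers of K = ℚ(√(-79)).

Since -79 ≡ 1 mod 4, the ring of integers is ℤ[(1+√-79)/2] with discriminant -79.
disc(K) = -79 is not divisible by 811; 811 is unramified.
Euler's criterion: (-79)^405 mod 811 = 1. Thus (-79|811) = 1.
Legendre symbol 1 ⇒ 811 is split.

split — (811) = 𝔭₁𝔭₂ with 𝔭₁ ≠ 𝔭₂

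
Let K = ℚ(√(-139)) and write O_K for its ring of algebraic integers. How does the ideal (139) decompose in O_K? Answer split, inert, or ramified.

ramified

-139 mod 4 = 1, hence disc K = -139 and O_K = ℤ[(1+√-139)/2].
139 divides disc(K) = -139, so 139 ramifies.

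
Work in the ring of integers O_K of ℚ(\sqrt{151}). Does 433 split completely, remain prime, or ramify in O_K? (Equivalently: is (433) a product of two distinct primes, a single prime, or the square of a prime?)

Since 151 ≢ 1 mod 4, the ring of integers is ℤ[√151] with discriminant 4·151 = 604.
disc(K) = 604 is not divisible by 433; 433 is unramified.
Compute (151/433) via Euler: 151^((433-1)/2) mod 433 = 432, so (151/433) = -1.
d is a non-residue mod p, hence 433 remains inert in O_K.

inert — (433) stays prime in O_K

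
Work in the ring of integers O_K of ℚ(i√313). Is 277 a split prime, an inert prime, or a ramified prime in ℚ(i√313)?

splits completely

d = -313 ≡ 3 (mod 4), so O_K = ℤ[√-313] and disc(K) = 4d = -1252.
277 ∤ -1252, so 277 is unramified.
(-313/277) = 241^138 mod 277 = 1, giving Legendre symbol 1.
(-313/277) = 1, so 277 splits.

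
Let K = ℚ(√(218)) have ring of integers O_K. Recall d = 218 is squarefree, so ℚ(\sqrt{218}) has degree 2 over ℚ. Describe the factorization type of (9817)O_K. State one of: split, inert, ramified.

218 mod 4 = 2, hence disc K = 4·218 = 872 and O_K = ℤ[√218].
disc(K) = 872 is not divisible by 9817; 9817 is unramified.
Compute (218/9817) via Euler: 218^((9817-1)/2) mod 9817 = 1, so (218/9817) = 1.
d is a quadratic residue mod p, hence 9817 splits in O_K.

p splits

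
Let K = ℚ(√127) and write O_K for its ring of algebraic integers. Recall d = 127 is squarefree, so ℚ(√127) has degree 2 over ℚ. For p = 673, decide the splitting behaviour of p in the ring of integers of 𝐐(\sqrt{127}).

Since 127 ≢ 1 mod 4, the ring of integers is ℤ[√127] with discriminant 4·127 = 508.
Since gcd(673, 508) = 1 the prime 673 does not ramify.
Euler's criterion: 127^336 mod 673 = 1. Thus (127|673) = 1.
Legendre symbol 1 ⇒ 673 is split.

p splits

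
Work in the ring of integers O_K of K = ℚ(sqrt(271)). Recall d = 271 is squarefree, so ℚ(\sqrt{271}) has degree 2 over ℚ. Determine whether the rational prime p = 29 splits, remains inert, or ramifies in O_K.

29 remains inert

Since 271 ≢ 1 mod 4, the ring of integers is ℤ[√271] with discriminant 4·271 = 1084.
disc(K) = 1084 is not divisible by 29; 29 is unramified.
Compute (271/29) via Euler: 10^((29-1)/2) mod 29 = 28, so (271/29) = -1.
(271/29) = -1, so 29 is inert.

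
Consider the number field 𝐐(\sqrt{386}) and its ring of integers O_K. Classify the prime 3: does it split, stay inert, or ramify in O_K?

inert

d = 386 ≡ 2 (mod 4), so O_K = ℤ[√386] and disc(K) = 4d = 1544.
3 ∤ 1544, so 3 is unramified.
Legendre symbol by Euler's criterion: (386/3) ≡ 386^1 ≡ 2 (mod 3), i.e. (386/3) = -1.
Legendre symbol -1 ⇒ 3 is inert.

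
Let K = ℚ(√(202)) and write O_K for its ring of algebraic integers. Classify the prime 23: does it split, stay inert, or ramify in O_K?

202 mod 4 = 2, hence disc K = 4·202 = 808 and O_K = ℤ[√202].
disc(K) = 808 is not divisible by 23; 23 is unramified.
(202/23) = 18^11 mod 23 = 1, giving Legendre symbol 1.
d is a quadratic residue mod p, hence 23 splits in O_K.

p splits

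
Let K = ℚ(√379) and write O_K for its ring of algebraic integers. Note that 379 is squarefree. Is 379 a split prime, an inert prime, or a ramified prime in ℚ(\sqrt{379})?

379 mod 4 = 3, hence disc K = 4·379 = 1516 and O_K = ℤ[√379].
Ramification test: 379 | 1516. The prime 379 ramifies in K.

379 is ramified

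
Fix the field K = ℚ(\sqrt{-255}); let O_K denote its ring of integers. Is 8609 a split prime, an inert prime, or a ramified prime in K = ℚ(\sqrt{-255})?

d = -255 ≡ 1 (mod 4), so O_K = ℤ[(1+√-255)/2] and disc(K) = d = -255.
Since gcd(8609, -255) = 1 the prime 8609 does not ramify.
Euler's criterion: (-255)^4304 mod 8609 = 1. Thus (-255|8609) = 1.
Legendre symbol 1 ⇒ 8609 is split.

8609 splits in O_K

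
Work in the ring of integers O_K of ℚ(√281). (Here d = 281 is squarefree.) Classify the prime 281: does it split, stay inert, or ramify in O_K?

Since 281 ≡ 1 mod 4, the ring of integers is ℤ[(1+√281)/2] with discriminant 281.
disc(K) = 281 = 281·1, so p = 281 is ramified.

p ramifies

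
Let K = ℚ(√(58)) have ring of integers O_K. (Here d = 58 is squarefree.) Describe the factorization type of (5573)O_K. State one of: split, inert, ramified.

Since 58 ≢ 1 mod 4, the ring of integers is ℤ[√58] with discriminant 4·58 = 232.
disc(K) = 232 is not divisible by 5573; 5573 is unramified.
(58/5573) = 58^2786 mod 5573 = 5572, giving Legendre symbol -1.
(58/5573) = -1, so 5573 is inert.

inert — (5573) stays prime in O_K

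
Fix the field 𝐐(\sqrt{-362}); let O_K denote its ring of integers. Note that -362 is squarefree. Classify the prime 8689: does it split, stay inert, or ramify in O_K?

Since -362 ≢ 1 mod 4, the ring of integers is ℤ[√-362] with discriminant 4·(-362) = -1448.
8689 ∤ -1448, so 8689 is unramified.
Euler's criterion: (-362)^4344 mod 8689 = 1. Thus (-362|8689) = 1.
Legendre symbol 1 ⇒ 8689 is split.

splits completely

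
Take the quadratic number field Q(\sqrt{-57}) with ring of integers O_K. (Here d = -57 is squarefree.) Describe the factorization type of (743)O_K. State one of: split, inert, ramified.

d = -57 ≡ 3 (mod 4), so O_K = ℤ[√-57] and disc(K) = 4d = -228.
disc(K) = -228 is not divisible by 743; 743 is unramified.
Legendre symbol by Euler's criterion: (-57/743) ≡ (-57)^371 ≡ 742 (mod 743), i.e. (-57/743) = -1.
Legendre symbol -1 ⇒ 743 is inert.

inert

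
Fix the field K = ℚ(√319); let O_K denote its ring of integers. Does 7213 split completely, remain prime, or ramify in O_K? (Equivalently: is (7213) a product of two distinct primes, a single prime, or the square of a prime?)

7213 splits in O_K

319 mod 4 = 3, hence disc K = 4·319 = 1276 and O_K = ℤ[√319].
Since gcd(7213, 1276) = 1 the prime 7213 does not ramify.
Legendre symbol by Euler's criterion: (319/7213) ≡ 319^3606 ≡ 1 (mod 7213), i.e. (319/7213) = 1.
Legendre symbol 1 ⇒ 7213 is split.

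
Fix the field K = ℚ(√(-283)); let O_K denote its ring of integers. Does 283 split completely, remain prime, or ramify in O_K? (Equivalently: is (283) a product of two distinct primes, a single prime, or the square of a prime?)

ramified

d = -283 ≡ 1 (mod 4), so O_K = ℤ[(1+√-283)/2] and disc(K) = d = -283.
disc(K) = -283 = 283·(-1), so p = 283 is ramified.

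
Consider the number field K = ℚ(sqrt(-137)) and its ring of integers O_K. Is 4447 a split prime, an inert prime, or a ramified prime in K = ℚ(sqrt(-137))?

p is inert

-137 mod 4 = 3, hence disc K = 4·(-137) = -548 and O_K = ℤ[√-137].
4447 ∤ -548, so 4447 is unramified.
Compute (-137/4447) via Euler: 4310^((4447-1)/2) mod 4447 = 4446, so (-137/4447) = -1.
d is a non-residue mod p, hence 4447 remains inert in O_K.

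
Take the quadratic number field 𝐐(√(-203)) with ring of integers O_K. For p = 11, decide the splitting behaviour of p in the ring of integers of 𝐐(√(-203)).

inert — (11) stays prime in O_K

-203 mod 4 = 1, hence disc K = -203 and O_K = ℤ[(1+√-203)/2].
11 ∤ -203, so 11 is unramified.
Legendre symbol by Euler's criterion: (-203/11) ≡ (-203)^5 ≡ 10 (mod 11), i.e. (-203/11) = -1.
d is a non-residue mod p, hence 11 remains inert in O_K.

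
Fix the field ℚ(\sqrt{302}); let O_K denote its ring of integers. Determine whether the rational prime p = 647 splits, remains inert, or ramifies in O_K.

p is inert

Since 302 ≢ 1 mod 4, the ring of integers is ℤ[√302] with discriminant 4·302 = 1208.
disc(K) = 1208 is not divisible by 647; 647 is unramified.
Euler's criterion: 302^323 mod 647 = 646. Thus (302|647) = -1.
d is a non-residue mod p, hence 647 remains inert in O_K.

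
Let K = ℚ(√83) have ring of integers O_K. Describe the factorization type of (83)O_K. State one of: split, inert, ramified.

Since 83 ≢ 1 mod 4, the ring of integers is ℤ[√83] with discriminant 4·83 = 332.
Ramification test: 83 | 332. The prime 83 ramifies in K.

p ramifies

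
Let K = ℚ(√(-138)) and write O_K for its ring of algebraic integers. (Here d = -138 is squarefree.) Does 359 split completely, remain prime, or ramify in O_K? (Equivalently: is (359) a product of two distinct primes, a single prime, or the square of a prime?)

359 remains inert

Since -138 ≢ 1 mod 4, the ring of integers is ℤ[√-138] with discriminant 4·(-138) = -552.
disc(K) = -552 is not divisible by 359; 359 is unramified.
Euler's criterion: (-138)^179 mod 359 = 358. Thus (-138|359) = -1.
Legendre symbol -1 ⇒ 359 is inert.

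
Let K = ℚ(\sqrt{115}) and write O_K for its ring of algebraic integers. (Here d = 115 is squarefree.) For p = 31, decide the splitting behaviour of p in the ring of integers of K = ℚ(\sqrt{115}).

d = 115 ≡ 3 (mod 4), so O_K = ℤ[√115] and disc(K) = 4d = 460.
Since gcd(31, 460) = 1 the prime 31 does not ramify.
Legendre symbol by Euler's criterion: (115/31) ≡ 115^15 ≡ 30 (mod 31), i.e. (115/31) = -1.
Legendre symbol -1 ⇒ 31 is inert.

p is inert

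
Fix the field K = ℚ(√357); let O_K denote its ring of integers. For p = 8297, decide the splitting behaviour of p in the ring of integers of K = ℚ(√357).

Since 357 ≡ 1 mod 4, the ring of integers is ℤ[(1+√357)/2] with discriminant 357.
8297 ∤ 357, so 8297 is unramified.
Compute (357/8297) via Euler: 357^((8297-1)/2) mod 8297 = 8296, so (357/8297) = -1.
d is a non-residue mod p, hence 8297 remains inert in O_K.

p is inert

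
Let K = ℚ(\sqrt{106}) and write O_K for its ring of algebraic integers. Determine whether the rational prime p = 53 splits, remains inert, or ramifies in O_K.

ramified — (53) = 𝔭²

106 mod 4 = 2, hence disc K = 4·106 = 424 and O_K = ℤ[√106].
53 divides disc(K) = 424, so 53 ramifies.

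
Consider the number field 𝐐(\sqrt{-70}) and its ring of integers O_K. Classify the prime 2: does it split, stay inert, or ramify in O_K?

-70 mod 4 = 2, hence disc K = 4·(-70) = -280 and O_K = ℤ[√-70].
disc(K) = -280 = 2·(-140), so p = 2 is ramified.

p ramifies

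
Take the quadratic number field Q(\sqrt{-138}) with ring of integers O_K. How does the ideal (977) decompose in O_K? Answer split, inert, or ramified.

split

d = -138 ≡ 2 (mod 4), so O_K = ℤ[√-138] and disc(K) = 4d = -552.
977 ∤ -552, so 977 is unramified.
Legendre symbol by Euler's criterion: (-138/977) ≡ (-138)^488 ≡ 1 (mod 977), i.e. (-138/977) = 1.
d is a quadratic residue mod p, hence 977 splits in O_K.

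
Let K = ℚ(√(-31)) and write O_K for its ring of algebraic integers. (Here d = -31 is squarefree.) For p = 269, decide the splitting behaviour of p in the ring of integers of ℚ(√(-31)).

Since -31 ≡ 1 mod 4, the ring of integers is ℤ[(1+√-31)/2] with discriminant -31.
disc(K) = -31 is not divisible by 269; 269 is unramified.
(-31/269) = 238^134 mod 269 = 268, giving Legendre symbol -1.
d is a non-residue mod p, hence 269 remains inert in O_K.

inert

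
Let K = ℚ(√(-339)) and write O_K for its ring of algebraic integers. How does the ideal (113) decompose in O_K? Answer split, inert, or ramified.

d = -339 ≡ 1 (mod 4), so O_K = ℤ[(1+√-339)/2] and disc(K) = d = -339.
Ramification test: 113 | -339. The prime 113 ramifies in K.

ramified — (113) = 𝔭²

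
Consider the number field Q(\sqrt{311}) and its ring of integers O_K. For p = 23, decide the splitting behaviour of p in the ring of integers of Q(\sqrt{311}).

d = 311 ≡ 3 (mod 4), so O_K = ℤ[√311] and disc(K) = 4d = 1244.
disc(K) = 1244 is not divisible by 23; 23 is unramified.
(311/23) = 12^11 mod 23 = 1, giving Legendre symbol 1.
(311/23) = 1, so 23 splits.

p splits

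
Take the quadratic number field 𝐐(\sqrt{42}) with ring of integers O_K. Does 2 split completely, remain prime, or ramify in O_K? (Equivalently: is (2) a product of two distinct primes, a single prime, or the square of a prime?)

42 mod 4 = 2, hence disc K = 4·42 = 168 and O_K = ℤ[√42].
2 divides disc(K) = 168, so 2 ramifies.

ramified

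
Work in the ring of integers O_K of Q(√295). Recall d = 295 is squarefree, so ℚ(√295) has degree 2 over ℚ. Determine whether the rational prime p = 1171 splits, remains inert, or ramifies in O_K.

split

Since 295 ≢ 1 mod 4, the ring of integers is ℤ[√295] with discriminant 4·295 = 1180.
disc(K) = 1180 is not divisible by 1171; 1171 is unramified.
Legendre symbol by Euler's criterion: (295/1171) ≡ 295^585 ≡ 1 (mod 1171), i.e. (295/1171) = 1.
Legendre symbol 1 ⇒ 1171 is split.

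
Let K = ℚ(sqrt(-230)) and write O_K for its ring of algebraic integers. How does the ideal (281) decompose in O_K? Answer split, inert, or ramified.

Since -230 ≢ 1 mod 4, the ring of integers is ℤ[√-230] with discriminant 4·(-230) = -920.
Since gcd(281, -920) = 1 the prime 281 does not ramify.
Legendre symbol by Euler's criterion: (-230/281) ≡ (-230)^140 ≡ 280 (mod 281), i.e. (-230/281) = -1.
(-230/281) = -1, so 281 is inert.

inert — (281) stays prime in O_K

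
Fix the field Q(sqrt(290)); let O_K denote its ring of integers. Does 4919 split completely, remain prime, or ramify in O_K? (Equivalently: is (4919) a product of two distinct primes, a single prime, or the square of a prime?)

d = 290 ≡ 2 (mod 4), so O_K = ℤ[√290] and disc(K) = 4d = 1160.
disc(K) = 1160 is not divisible by 4919; 4919 is unramified.
Legendre symbol by Euler's criterion: (290/4919) ≡ 290^2459 ≡ 4918 (mod 4919), i.e. (290/4919) = -1.
(290/4919) = -1, so 4919 is inert.

4919 remains inert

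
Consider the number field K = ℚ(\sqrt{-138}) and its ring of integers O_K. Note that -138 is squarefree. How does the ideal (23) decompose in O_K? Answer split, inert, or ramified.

ramified — (23) = 𝔭²

d = -138 ≡ 2 (mod 4), so O_K = ℤ[√-138] and disc(K) = 4d = -552.
Ramification test: 23 | -552. The prime 23 ramifies in K.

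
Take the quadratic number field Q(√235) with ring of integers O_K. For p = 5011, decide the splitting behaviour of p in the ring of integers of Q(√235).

Since 235 ≢ 1 mod 4, the ring of integers is ℤ[√235] with discriminant 4·235 = 940.
Since gcd(5011, 940) = 1 the prime 5011 does not ramify.
(235/5011) = 235^2505 mod 5011 = 1, giving Legendre symbol 1.
d is a quadratic residue mod p, hence 5011 splits in O_K.

splits completely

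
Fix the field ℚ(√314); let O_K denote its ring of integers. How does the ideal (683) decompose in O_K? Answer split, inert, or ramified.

p splits

314 mod 4 = 2, hence disc K = 4·314 = 1256 and O_K = ℤ[√314].
disc(K) = 1256 is not divisible by 683; 683 is unramified.
Euler's criterion: 314^341 mod 683 = 1. Thus (314|683) = 1.
(314/683) = 1, so 683 splits.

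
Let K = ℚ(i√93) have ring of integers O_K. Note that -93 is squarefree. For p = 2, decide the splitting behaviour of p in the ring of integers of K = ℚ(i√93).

ramifies in O_K

-93 mod 4 = 3, hence disc K = 4·(-93) = -372 and O_K = ℤ[√-93].
2 divides disc(K) = -372, so 2 ramifies.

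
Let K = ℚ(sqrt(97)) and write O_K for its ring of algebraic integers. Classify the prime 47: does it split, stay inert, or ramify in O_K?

splits completely

d = 97 ≡ 1 (mod 4), so O_K = ℤ[(1+√97)/2] and disc(K) = d = 97.
disc(K) = 97 is not divisible by 47; 47 is unramified.
Compute (97/47) via Euler: 3^((47-1)/2) mod 47 = 1, so (97/47) = 1.
(97/47) = 1, so 47 splits.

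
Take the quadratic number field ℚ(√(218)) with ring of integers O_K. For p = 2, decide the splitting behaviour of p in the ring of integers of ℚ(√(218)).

218 mod 4 = 2, hence disc K = 4·218 = 872 and O_K = ℤ[√218].
disc(K) = 872 = 2·436, so p = 2 is ramified.

ramified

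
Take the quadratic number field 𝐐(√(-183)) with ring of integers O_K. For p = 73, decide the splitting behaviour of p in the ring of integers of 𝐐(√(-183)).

p splits

Since -183 ≡ 1 mod 4, the ring of integers is ℤ[(1+√-183)/2] with discriminant -183.
73 ∤ -183, so 73 is unramified.
Euler's criterion: (-183)^36 mod 73 = 1. Thus (-183|73) = 1.
(-183/73) = 1, so 73 splits.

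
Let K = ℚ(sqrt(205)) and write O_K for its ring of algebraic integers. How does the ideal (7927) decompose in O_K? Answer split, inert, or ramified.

splits completely

205 mod 4 = 1, hence disc K = 205 and O_K = ℤ[(1+√205)/2].
7927 ∤ 205, so 7927 is unramified.
Compute (205/7927) via Euler: 205^((7927-1)/2) mod 7927 = 1, so (205/7927) = 1.
d is a quadratic residue mod p, hence 7927 splits in O_K.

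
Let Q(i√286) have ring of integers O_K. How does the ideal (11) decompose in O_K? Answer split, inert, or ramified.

d = -286 ≡ 2 (mod 4), so O_K = ℤ[√-286] and disc(K) = 4d = -1144.
Ramification test: 11 | -1144. The prime 11 ramifies in K.

ramifies in O_K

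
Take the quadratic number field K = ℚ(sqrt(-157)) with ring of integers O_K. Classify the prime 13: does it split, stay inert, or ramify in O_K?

d = -157 ≡ 3 (mod 4), so O_K = ℤ[√-157] and disc(K) = 4d = -628.
Since gcd(13, -628) = 1 the prime 13 does not ramify.
Compute (-157/13) via Euler: 12^((13-1)/2) mod 13 = 1, so (-157/13) = 1.
d is a quadratic residue mod p, hence 13 splits in O_K.

13 splits in O_K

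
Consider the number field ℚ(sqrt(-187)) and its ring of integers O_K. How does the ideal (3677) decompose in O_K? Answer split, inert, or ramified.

Since -187 ≡ 1 mod 4, the ring of integers is ℤ[(1+√-187)/2] with discriminant -187.
3677 ∤ -187, so 3677 is unramified.
Euler's criterion: (-187)^1838 mod 3677 = 3676. Thus (-187|3677) = -1.
d is a non-residue mod p, hence 3677 remains inert in O_K.

3677 remains inert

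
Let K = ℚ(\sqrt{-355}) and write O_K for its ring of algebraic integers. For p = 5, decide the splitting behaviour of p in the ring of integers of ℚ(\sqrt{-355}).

d = -355 ≡ 1 (mod 4), so O_K = ℤ[(1+√-355)/2] and disc(K) = d = -355.
disc(K) = -355 = 5·(-71), so p = 5 is ramified.

ramifies in O_K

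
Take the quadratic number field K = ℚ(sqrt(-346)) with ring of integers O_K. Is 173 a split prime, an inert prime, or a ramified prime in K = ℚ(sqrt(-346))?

Since -346 ≢ 1 mod 4, the ring of integers is ℤ[√-346] with discriminant 4·(-346) = -1384.
Ramification test: 173 | -1384. The prime 173 ramifies in K.

ramifies in O_K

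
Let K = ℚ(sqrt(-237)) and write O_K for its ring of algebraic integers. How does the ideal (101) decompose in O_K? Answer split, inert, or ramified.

d = -237 ≡ 3 (mod 4), so O_K = ℤ[√-237] and disc(K) = 4d = -948.
Since gcd(101, -948) = 1 the prime 101 does not ramify.
(-237/101) = 66^50 mod 101 = 100, giving Legendre symbol -1.
Legendre symbol -1 ⇒ 101 is inert.

inert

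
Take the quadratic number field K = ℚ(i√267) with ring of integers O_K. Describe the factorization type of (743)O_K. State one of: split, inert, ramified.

splits completely

Since -267 ≡ 1 mod 4, the ring of integers is ℤ[(1+√-267)/2] with discriminant -267.
disc(K) = -267 is not divisible by 743; 743 is unramified.
Euler's criterion: (-267)^371 mod 743 = 1. Thus (-267|743) = 1.
d is a quadratic residue mod p, hence 743 splits in O_K.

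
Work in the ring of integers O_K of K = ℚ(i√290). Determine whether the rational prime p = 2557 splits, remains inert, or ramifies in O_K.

-290 mod 4 = 2, hence disc K = 4·(-290) = -1160 and O_K = ℤ[√-290].
disc(K) = -1160 is not divisible by 2557; 2557 is unramified.
Euler's criterion: (-290)^1278 mod 2557 = 1. Thus (-290|2557) = 1.
d is a quadratic residue mod p, hence 2557 splits in O_K.

split — (2557) = 𝔭₁𝔭₂ with 𝔭₁ ≠ 𝔭₂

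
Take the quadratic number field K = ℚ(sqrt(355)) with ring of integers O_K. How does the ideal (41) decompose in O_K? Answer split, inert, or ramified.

remains prime (inert)

Since 355 ≢ 1 mod 4, the ring of integers is ℤ[√355] with discriminant 4·355 = 1420.
Since gcd(41, 1420) = 1 the prime 41 does not ramify.
(355/41) = 27^20 mod 41 = 40, giving Legendre symbol -1.
d is a non-residue mod p, hence 41 remains inert in O_K.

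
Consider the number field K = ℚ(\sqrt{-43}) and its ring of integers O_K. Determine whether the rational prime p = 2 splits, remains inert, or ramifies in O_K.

-43 mod 4 = 1, hence disc K = -43 and O_K = ℤ[(1+√-43)/2].
2 ∤ -43, so 2 is unramified.
Checking d mod 8: -43 ≡ 5. Hence 2 is inert in O_K.

inert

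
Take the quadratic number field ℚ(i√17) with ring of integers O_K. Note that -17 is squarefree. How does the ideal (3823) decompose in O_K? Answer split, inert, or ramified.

3823 remains inert

Since -17 ≢ 1 mod 4, the ring of integers is ℤ[√-17] with discriminant 4·(-17) = -68.
Since gcd(3823, -68) = 1 the prime 3823 does not ramify.
Euler's criterion: (-17)^1911 mod 3823 = 3822. Thus (-17|3823) = -1.
Legendre symbol -1 ⇒ 3823 is inert.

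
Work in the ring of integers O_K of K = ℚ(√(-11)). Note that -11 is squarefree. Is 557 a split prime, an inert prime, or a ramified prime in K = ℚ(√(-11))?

Since -11 ≡ 1 mod 4, the ring of integers is ℤ[(1+√-11)/2] with discriminant -11.
disc(K) = -11 is not divisible by 557; 557 is unramified.
Euler's criterion: (-11)^278 mod 557 = 556. Thus (-11|557) = -1.
Legendre symbol -1 ⇒ 557 is inert.

remains prime (inert)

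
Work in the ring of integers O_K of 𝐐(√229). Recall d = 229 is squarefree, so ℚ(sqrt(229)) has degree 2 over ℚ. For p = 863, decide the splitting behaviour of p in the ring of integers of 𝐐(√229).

splits completely

Since 229 ≡ 1 mod 4, the ring of integers is ℤ[(1+√229)/2] with discriminant 229.
Since gcd(863, 229) = 1 the prime 863 does not ramify.
(229/863) = 229^431 mod 863 = 1, giving Legendre symbol 1.
(229/863) = 1, so 863 splits.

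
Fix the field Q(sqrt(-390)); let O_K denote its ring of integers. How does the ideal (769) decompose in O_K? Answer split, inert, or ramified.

d = -390 ≡ 2 (mod 4), so O_K = ℤ[√-390] and disc(K) = 4d = -1560.
769 ∤ -1560, so 769 is unramified.
Legendre symbol by Euler's criterion: (-390/769) ≡ (-390)^384 ≡ 768 (mod 769), i.e. (-390/769) = -1.
Legendre symbol -1 ⇒ 769 is inert.

769 remains inert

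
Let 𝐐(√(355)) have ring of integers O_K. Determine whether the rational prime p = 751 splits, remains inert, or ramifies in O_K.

Since 355 ≢ 1 mod 4, the ring of integers is ℤ[√355] with discriminant 4·355 = 1420.
751 ∤ 1420, so 751 is unramified.
(355/751) = 355^375 mod 751 = 1, giving Legendre symbol 1.
(355/751) = 1, so 751 splits.

751 splits in O_K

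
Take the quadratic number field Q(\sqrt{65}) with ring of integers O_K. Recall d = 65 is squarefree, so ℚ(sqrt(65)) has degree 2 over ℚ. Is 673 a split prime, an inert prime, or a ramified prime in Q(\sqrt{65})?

inert

65 mod 4 = 1, hence disc K = 65 and O_K = ℤ[(1+√65)/2].
disc(K) = 65 is not divisible by 673; 673 is unramified.
Euler's criterion: 65^336 mod 673 = 672. Thus (65|673) = -1.
d is a non-residue mod p, hence 673 remains inert in O_K.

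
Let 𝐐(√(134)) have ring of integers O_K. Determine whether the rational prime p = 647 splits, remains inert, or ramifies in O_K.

d = 134 ≡ 2 (mod 4), so O_K = ℤ[√134] and disc(K) = 4d = 536.
disc(K) = 536 is not divisible by 647; 647 is unramified.
(134/647) = 134^323 mod 647 = 1, giving Legendre symbol 1.
(134/647) = 1, so 647 splits.

splits completely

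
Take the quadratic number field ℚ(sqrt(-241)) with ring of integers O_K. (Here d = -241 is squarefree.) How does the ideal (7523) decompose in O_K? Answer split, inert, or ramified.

p splits

Since -241 ≢ 1 mod 4, the ring of integers is ℤ[√-241] with discriminant 4·(-241) = -964.
7523 ∤ -964, so 7523 is unramified.
Compute (-241/7523) via Euler: 7282^((7523-1)/2) mod 7523 = 1, so (-241/7523) = 1.
Legendre symbol 1 ⇒ 7523 is split.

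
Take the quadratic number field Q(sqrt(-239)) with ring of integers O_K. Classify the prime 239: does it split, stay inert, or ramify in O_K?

ramified

-239 mod 4 = 1, hence disc K = -239 and O_K = ℤ[(1+√-239)/2].
239 divides disc(K) = -239, so 239 ramifies.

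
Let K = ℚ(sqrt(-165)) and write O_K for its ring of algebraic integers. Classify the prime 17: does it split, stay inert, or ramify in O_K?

Since -165 ≢ 1 mod 4, the ring of integers is ℤ[√-165] with discriminant 4·(-165) = -660.
disc(K) = -660 is not divisible by 17; 17 is unramified.
Legendre symbol by Euler's criterion: (-165/17) ≡ (-165)^8 ≡ 16 (mod 17), i.e. (-165/17) = -1.
d is a non-residue mod p, hence 17 remains inert in O_K.

p is inert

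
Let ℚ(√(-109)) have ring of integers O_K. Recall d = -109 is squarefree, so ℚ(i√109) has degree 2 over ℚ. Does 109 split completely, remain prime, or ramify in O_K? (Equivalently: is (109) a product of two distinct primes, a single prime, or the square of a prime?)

109 is ramified

Since -109 ≢ 1 mod 4, the ring of integers is ℤ[√-109] with discriminant 4·(-109) = -436.
Ramification test: 109 | -436. The prime 109 ramifies in K.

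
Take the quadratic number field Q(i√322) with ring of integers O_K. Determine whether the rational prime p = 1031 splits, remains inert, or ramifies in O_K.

splits completely

-322 mod 4 = 2, hence disc K = 4·(-322) = -1288 and O_K = ℤ[√-322].
Since gcd(1031, -1288) = 1 the prime 1031 does not ramify.
Euler's criterion: (-322)^515 mod 1031 = 1. Thus (-322|1031) = 1.
Legendre symbol 1 ⇒ 1031 is split.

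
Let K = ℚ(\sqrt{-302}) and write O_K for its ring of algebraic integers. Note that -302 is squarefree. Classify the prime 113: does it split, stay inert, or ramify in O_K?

-302 mod 4 = 2, hence disc K = 4·(-302) = -1208 and O_K = ℤ[√-302].
Since gcd(113, -1208) = 1 the prime 113 does not ramify.
Legendre symbol by Euler's criterion: (-302/113) ≡ (-302)^56 ≡ 112 (mod 113), i.e. (-302/113) = -1.
(-302/113) = -1, so 113 is inert.

p is inert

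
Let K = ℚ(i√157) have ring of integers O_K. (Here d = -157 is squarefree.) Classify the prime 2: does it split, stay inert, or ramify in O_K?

ramified

d = -157 ≡ 3 (mod 4), so O_K = ℤ[√-157] and disc(K) = 4d = -628.
Ramification test: 2 | -628. The prime 2 ramifies in K.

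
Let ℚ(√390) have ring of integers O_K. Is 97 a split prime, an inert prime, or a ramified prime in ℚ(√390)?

split

390 mod 4 = 2, hence disc K = 4·390 = 1560 and O_K = ℤ[√390].
disc(K) = 1560 is not divisible by 97; 97 is unramified.
Euler's criterion: 390^48 mod 97 = 1. Thus (390|97) = 1.
(390/97) = 1, so 97 splits.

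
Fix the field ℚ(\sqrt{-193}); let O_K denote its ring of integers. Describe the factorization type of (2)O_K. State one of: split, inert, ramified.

p ramifies

-193 mod 4 = 3, hence disc K = 4·(-193) = -772 and O_K = ℤ[√-193].
Ramification test: 2 | -772. The prime 2 ramifies in K.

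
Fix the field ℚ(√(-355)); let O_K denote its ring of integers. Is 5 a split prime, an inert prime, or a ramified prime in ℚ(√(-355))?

ramifies in O_K

d = -355 ≡ 1 (mod 4), so O_K = ℤ[(1+√-355)/2] and disc(K) = d = -355.
Ramification test: 5 | -355. The prime 5 ramifies in K.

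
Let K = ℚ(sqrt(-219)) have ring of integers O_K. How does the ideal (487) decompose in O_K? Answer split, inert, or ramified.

487 splits in O_K

-219 mod 4 = 1, hence disc K = -219 and O_K = ℤ[(1+√-219)/2].
Since gcd(487, -219) = 1 the prime 487 does not ramify.
Compute (-219/487) via Euler: 268^((487-1)/2) mod 487 = 1, so (-219/487) = 1.
d is a quadratic residue mod p, hence 487 splits in O_K.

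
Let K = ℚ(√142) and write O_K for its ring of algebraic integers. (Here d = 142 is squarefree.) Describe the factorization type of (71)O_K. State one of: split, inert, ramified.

d = 142 ≡ 2 (mod 4), so O_K = ℤ[√142] and disc(K) = 4d = 568.
disc(K) = 568 = 71·8, so p = 71 is ramified.

ramified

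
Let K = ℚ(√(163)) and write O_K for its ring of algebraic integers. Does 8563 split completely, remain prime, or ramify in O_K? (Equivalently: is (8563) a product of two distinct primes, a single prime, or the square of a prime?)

Since 163 ≢ 1 mod 4, the ring of integers is ℤ[√163] with discriminant 4·163 = 652.
Since gcd(8563, 652) = 1 the prime 8563 does not ramify.
(163/8563) = 163^4281 mod 8563 = 8562, giving Legendre symbol -1.
d is a non-residue mod p, hence 8563 remains inert in O_K.

8563 remains inert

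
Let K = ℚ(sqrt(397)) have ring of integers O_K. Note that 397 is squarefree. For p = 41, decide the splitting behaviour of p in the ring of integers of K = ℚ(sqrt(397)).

d = 397 ≡ 1 (mod 4), so O_K = ℤ[(1+√397)/2] and disc(K) = d = 397.
41 ∤ 397, so 41 is unramified.
Compute (397/41) via Euler: 28^((41-1)/2) mod 41 = 40, so (397/41) = -1.
(397/41) = -1, so 41 is inert.

41 remains inert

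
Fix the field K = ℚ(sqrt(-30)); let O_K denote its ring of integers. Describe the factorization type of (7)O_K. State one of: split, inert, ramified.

-30 mod 4 = 2, hence disc K = 4·(-30) = -120 and O_K = ℤ[√-30].
disc(K) = -120 is not divisible by 7; 7 is unramified.
(-30/7) = 5^3 mod 7 = 6, giving Legendre symbol -1.
Legendre symbol -1 ⇒ 7 is inert.

remains prime (inert)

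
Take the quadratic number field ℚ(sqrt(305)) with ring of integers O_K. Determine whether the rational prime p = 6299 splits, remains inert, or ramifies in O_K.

split — (6299) = 𝔭₁𝔭₂ with 𝔭₁ ≠ 𝔭₂

d = 305 ≡ 1 (mod 4), so O_K = ℤ[(1+√305)/2] and disc(K) = d = 305.
6299 ∤ 305, so 6299 is unramified.
(305/6299) = 305^3149 mod 6299 = 1, giving Legendre symbol 1.
(305/6299) = 1, so 6299 splits.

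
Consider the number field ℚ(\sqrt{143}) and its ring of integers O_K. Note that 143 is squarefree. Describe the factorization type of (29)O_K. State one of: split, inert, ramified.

d = 143 ≡ 3 (mod 4), so O_K = ℤ[√143] and disc(K) = 4d = 572.
disc(K) = 572 is not divisible by 29; 29 is unramified.
(143/29) = 27^14 mod 29 = 28, giving Legendre symbol -1.
Legendre symbol -1 ⇒ 29 is inert.

29 remains inert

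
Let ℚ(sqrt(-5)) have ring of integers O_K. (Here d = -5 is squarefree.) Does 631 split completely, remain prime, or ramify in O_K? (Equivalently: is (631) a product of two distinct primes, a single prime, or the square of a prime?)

inert — (631) stays prime in O_K

d = -5 ≡ 3 (mod 4), so O_K = ℤ[√-5] and disc(K) = 4d = -20.
disc(K) = -20 is not divisible by 631; 631 is unramified.
(-5/631) = 626^315 mod 631 = 630, giving Legendre symbol -1.
(-5/631) = -1, so 631 is inert.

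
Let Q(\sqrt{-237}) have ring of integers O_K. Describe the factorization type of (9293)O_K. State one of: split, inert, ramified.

d = -237 ≡ 3 (mod 4), so O_K = ℤ[√-237] and disc(K) = 4d = -948.
disc(K) = -948 is not divisible by 9293; 9293 is unramified.
Euler's criterion: (-237)^4646 mod 9293 = 9292. Thus (-237|9293) = -1.
(-237/9293) = -1, so 9293 is inert.

p is inert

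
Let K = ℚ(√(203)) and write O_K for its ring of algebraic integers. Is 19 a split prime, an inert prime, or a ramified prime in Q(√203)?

d = 203 ≡ 3 (mod 4), so O_K = ℤ[√203] and disc(K) = 4d = 812.
disc(K) = 812 is not divisible by 19; 19 is unramified.
(203/19) = 13^9 mod 19 = 18, giving Legendre symbol -1.
Legendre symbol -1 ⇒ 19 is inert.

p is inert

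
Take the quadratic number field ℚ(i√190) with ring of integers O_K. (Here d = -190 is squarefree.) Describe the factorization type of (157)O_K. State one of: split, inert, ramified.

Since -190 ≢ 1 mod 4, the ring of integers is ℤ[√-190] with discriminant 4·(-190) = -760.
disc(K) = -760 is not divisible by 157; 157 is unramified.
Compute (-190/157) via Euler: 124^((157-1)/2) mod 157 = 1, so (-190/157) = 1.
Legendre symbol 1 ⇒ 157 is split.

split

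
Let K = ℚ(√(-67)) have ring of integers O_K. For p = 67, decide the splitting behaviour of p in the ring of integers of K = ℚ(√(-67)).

d = -67 ≡ 1 (mod 4), so O_K = ℤ[(1+√-67)/2] and disc(K) = d = -67.
Ramification test: 67 | -67. The prime 67 ramifies in K.

p ramifies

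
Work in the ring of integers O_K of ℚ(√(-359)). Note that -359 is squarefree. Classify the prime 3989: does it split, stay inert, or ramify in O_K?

split — (3989) = 𝔭₁𝔭₂ with 𝔭₁ ≠ 𝔭₂

d = -359 ≡ 1 (mod 4), so O_K = ℤ[(1+√-359)/2] and disc(K) = d = -359.
Since gcd(3989, -359) = 1 the prime 3989 does not ramify.
Legendre symbol by Euler's criterion: (-359/3989) ≡ (-359)^1994 ≡ 1 (mod 3989), i.e. (-359/3989) = 1.
d is a quadratic residue mod p, hence 3989 splits in O_K.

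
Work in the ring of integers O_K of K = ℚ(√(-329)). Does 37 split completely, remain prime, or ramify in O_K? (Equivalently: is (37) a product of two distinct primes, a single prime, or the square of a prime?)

split

-329 mod 4 = 3, hence disc K = 4·(-329) = -1316 and O_K = ℤ[√-329].
Since gcd(37, -1316) = 1 the prime 37 does not ramify.
(-329/37) = 4^18 mod 37 = 1, giving Legendre symbol 1.
(-329/37) = 1, so 37 splits.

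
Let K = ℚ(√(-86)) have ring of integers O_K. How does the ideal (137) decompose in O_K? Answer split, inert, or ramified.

remains prime (inert)

d = -86 ≡ 2 (mod 4), so O_K = ℤ[√-86] and disc(K) = 4d = -344.
disc(K) = -344 is not divisible by 137; 137 is unramified.
Euler's criterion: (-86)^68 mod 137 = 136. Thus (-86|137) = -1.
(-86/137) = -1, so 137 is inert.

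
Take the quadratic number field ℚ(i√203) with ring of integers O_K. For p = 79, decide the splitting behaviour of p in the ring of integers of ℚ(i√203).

d = -203 ≡ 1 (mod 4), so O_K = ℤ[(1+√-203)/2] and disc(K) = d = -203.
Since gcd(79, -203) = 1 the prime 79 does not ramify.
(-203/79) = 34^39 mod 79 = 78, giving Legendre symbol -1.
d is a non-residue mod p, hence 79 remains inert in O_K.

inert — (79) stays prime in O_K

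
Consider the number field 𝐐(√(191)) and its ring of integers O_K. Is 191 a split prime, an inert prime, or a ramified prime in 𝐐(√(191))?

ramified

191 mod 4 = 3, hence disc K = 4·191 = 764 and O_K = ℤ[√191].
Ramification test: 191 | 764. The prime 191 ramifies in K.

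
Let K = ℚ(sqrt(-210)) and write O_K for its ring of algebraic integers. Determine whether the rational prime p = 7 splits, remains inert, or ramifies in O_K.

ramifies in O_K

d = -210 ≡ 2 (mod 4), so O_K = ℤ[√-210] and disc(K) = 4d = -840.
7 divides disc(K) = -840, so 7 ramifies.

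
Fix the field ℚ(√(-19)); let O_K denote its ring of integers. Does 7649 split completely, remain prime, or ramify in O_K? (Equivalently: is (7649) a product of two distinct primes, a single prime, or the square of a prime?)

split — (7649) = 𝔭₁𝔭₂ with 𝔭₁ ≠ 𝔭₂

Since -19 ≡ 1 mod 4, the ring of integers is ℤ[(1+√-19)/2] with discriminant -19.
7649 ∤ -19, so 7649 is unramified.
(-19/7649) = 7630^3824 mod 7649 = 1, giving Legendre symbol 1.
(-19/7649) = 1, so 7649 splits.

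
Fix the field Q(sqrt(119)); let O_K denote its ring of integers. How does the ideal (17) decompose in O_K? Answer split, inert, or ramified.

d = 119 ≡ 3 (mod 4), so O_K = ℤ[√119] and disc(K) = 4d = 476.
Ramification test: 17 | 476. The prime 17 ramifies in K.

ramifies in O_K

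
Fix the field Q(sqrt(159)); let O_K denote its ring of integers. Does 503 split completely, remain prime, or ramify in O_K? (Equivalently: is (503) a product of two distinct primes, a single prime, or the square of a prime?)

159 mod 4 = 3, hence disc K = 4·159 = 636 and O_K = ℤ[√159].
503 ∤ 636, so 503 is unramified.
Compute (159/503) via Euler: 159^((503-1)/2) mod 503 = 502, so (159/503) = -1.
Legendre symbol -1 ⇒ 503 is inert.

remains prime (inert)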